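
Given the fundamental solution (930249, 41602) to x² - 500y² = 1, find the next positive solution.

Solutions to x² - Dy² = 1 are generated by powers of (x₀ + y₀√D).
The next solution satisfies x₁ + y₁√500 = (x₀ + y₀√500)², giving:
x₁ = x₀² + 500y₀² = 930249² + 500·41602² = 865363202001 + 865363202000 = 1730726404001
y₁ = 2x₀y₀ = 2·930249·41602 = 77400437796

Verify: 1730726404001² - 500·77400437796² = 2995413885506232668808001 - 2995413885506232668808000 = 1 ✓

x = 1730726404001, y = 77400437796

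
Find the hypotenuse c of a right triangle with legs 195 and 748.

c² = a² + b² = 195² + 748² = 38025 + 559504 = 597529
c = 773

773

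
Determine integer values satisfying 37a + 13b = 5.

Step 1: Check solvability.
gcd(37, 13) = 1
Since 1 divides 5, solutions exist.

Step 2: Apply extended Euclidean algorithm to find gcd.
We find integers such that 37*x0 + 13*y0 = 1

Step 3: Scale the particular solution.
Multiply by 5/1 = 5:
a = 30, b = -85

Step 4: Verify.
37*(30) + 13*(-85) = 5 = 5 ✓

a = 30, b = -85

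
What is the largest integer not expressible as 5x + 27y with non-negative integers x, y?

For two coprime denominations a and b, the Frobenius number (largest value not representable as a non-negative combination) is ab - a - b.
Here gcd(5, 27) = 1, so they are coprime.
F(5, 27) = 5·27 - 5 - 27 = 135 - 32 = 103

103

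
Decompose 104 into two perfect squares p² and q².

We need to find integers p, q > 0 such that p² + q² = 104.
Trying p = 2: q² = 104 - 2² = 104 - 4 = 100
q = 10
Check: 2² + 10² = 4 + 100 = 104 ✓

104 = 2² + 10²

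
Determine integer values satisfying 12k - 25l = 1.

Step 1: Check solvability.
gcd(12, 25) = 1
Since 1 divides 1, solutions exist.

Step 2: Apply extended Euclidean algorithm to find gcd.
We find integers such that 12*x0 + 25*y0 = 1

Step 3: Scale the particular solution.
Multiply by 1/1 = 1:
k = -2, l = -1

Step 4: Verify.
12*(-2) - 25*(-1) = 1 = 1 ✓

k = -2, l = -1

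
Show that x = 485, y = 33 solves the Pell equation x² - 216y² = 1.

Compute x² = 485² = 235225
Compute 216y² = 216·33² = 216·1089 = 235224
x² - 216y² = 235225 - 235224 = 1
Since this equals 1, (485, 33) is a solution.

Yes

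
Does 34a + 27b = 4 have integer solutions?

Step 1: Compute gcd(34, 27).
gcd(34, 27) = 1

Step 2: Check divisibility.
Does 1 divide 4? 4 = 1 x 4, so yes.

By the theorem on linear Diophantine equations, 34a + 27b = 4 has integer solutions if and only if gcd(34, 27) divides 4. Since 1 | 4, solutions exist.

Yes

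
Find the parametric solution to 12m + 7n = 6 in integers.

Step 1: Compute gcd(12, 7) = 1.
Since 1 divides 6, solutions exist.

Step 2: Find a particular solution using extended Euclidean algorithm.
We get m₀ = 18, n₀ = -30.
Check: 12*18 + 7*-30 = 6 = 6 ✓

Step 3: Write the general solution.
m = 18 + (7/1)t = 18 + 7t
n = -30 - (12/1)t = -30 - 12t
for any integer t.

m = 18 + 7t, n = -30 - 12t for integer t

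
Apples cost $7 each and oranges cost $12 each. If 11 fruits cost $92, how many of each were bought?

Let a = apples, o = oranges.
a + o = 11
7a + 12o = 92
Substitute o = 11 - a:
7a + 12(11 - a) = 92
(7 - 12)a = 92 - 132
-5a = -40
a = 8, o = 11 - 8 = 3

Apples: 8, Oranges: 3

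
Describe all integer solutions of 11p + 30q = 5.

Step 1: Compute gcd(11, 30) = 1.
Since 1 divides 5, solutions exist.

Step 2: Find a particular solution using extended Euclidean algorithm.
We get p₀ = 55, q₀ = -20.
Check: 11*55 + 30*-20 = 5 = 5 ✓

Step 3: Write the general solution.
p = 55 + (30/1)t = 55 + 30t
q = -20 - (11/1)t = -20 - 11t
for any integer t.

p = 55 + 30t, q = -20 - 11t for integer t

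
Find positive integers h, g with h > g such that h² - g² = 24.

Factor: h² - g² = (h+g)(h-g) = 24.
We need two factors of 24 with the same parity.
Use h+g = 12 and h-g = 2 (product 12·2 = 24).
Adding: 2h = 14, so h = 7.
Subtracting: 2g = 10, so g = 5.
Check: 7² - 5² = 49 - 25 = 24 ✓

h = 7, g = 5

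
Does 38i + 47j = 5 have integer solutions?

Step 1: Compute gcd(38, 47).
gcd(38, 47) = 1

Step 2: Check divisibility.
Does 1 divide 5? 5 = 1 x 5, so yes.

By the theorem on linear Diophantine equations, 38i + 47j = 5 has integer solutions if and only if gcd(38, 47) divides 5. Since 1 | 5, solutions exist.

Yes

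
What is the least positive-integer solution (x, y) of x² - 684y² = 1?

We seek the smallest positive integers (x, y) with x² - 684y² = 1, i.e., x² = 684y² + 1.
Try successive y values:
y = 1: x² = 684·1² + 1 = 685, not a perfect square
y = 2: x² = 684·2² + 1 = 2737, not a perfect square
y = 3: x² = 684·3² + 1 = 6157, not a perfect square
... continuing the search (or via continued fractions) ...
y = 2210: x² = 684·2210² + 1 = 3340724401, x = 57799 ✓

Verify: 57799² - 684·2210² = 3340724401 - 3340724400 = 1 ✓

x = 57799, y = 2210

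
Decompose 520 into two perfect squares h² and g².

We need to find integers h, g > 0 such that h² + g² = 520.
Trying h = 6: g² = 520 - 6² = 520 - 36 = 484
g = 22
Check: 6² + 22² = 36 + 484 = 520 ✓

520 = 6² + 22²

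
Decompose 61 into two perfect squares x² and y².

We need to find integers x, y > 0 such that x² + y² = 61.
Trying x = 5: y² = 61 - 5² = 61 - 25 = 36
y = 6
Check: 5² + 6² = 25 + 36 = 61 ✓

61 = 5² + 6²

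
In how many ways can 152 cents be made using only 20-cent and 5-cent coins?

We need non-negative integers (x, y) with 20x + 5y = 152.
For each x from 0 to 7, check if (152 - 20x) is a non-negative multiple of 5.
Solutions (x, y): none
Count: 0

0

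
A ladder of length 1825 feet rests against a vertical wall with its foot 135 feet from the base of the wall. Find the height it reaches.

The ladder, wall, and ground form a right triangle with hypotenuse 1825 and one leg 135.
By the Pythagorean theorem: h² = 1825² - 135² = 3330625 - 18225 = 3312400
h = √3312400 = 1820 feet

1820 feet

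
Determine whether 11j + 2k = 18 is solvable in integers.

Step 1: Compute gcd(11, 2).
gcd(11, 2) = 1

Step 2: Check divisibility.
Does 1 divide 18? 18 = 1 x 18, so yes.

By the theorem on linear Diophantine equations, 11j + 2k = 18 has integer solutions if and only if gcd(11, 2) divides 18. Since 1 | 18, solutions exist.

Yes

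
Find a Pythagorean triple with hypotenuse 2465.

We need a² + b² = 2465² = 6076225.
Trying: 775² + 2340² = 600625 + 5475600 = 6076225 ✓

(775, 2340, 2465)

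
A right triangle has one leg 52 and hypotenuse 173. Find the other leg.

a² = c² - b² = 29929 - 2704 = 27225
a = 165

165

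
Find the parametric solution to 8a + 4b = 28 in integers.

Step 1: Compute gcd(8, 4) = 4.
Since 4 divides 28, solutions exist.

Step 2: Find a particular solution using extended Euclidean algorithm.
We get a₀ = 0, b₀ = 7.
Check: 8*0 + 4*7 = 28 = 28 ✓

Step 3: Write the general solution.
a = 0 + (4/4)t = 0 + 1t
b = 7 - (8/4)t = 7 - 2t
for any integer t.

a = 0 + 1t, b = 7 - 2t for integer t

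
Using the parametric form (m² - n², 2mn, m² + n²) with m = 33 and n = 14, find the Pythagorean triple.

a = m² - n² = 1089 - 196 = 893
b = 2mn = 2·33·14 = 924
c = m² + n² = 1089 + 196 = 1285
Verify: 893² + 924² = 797449 + 853776 = 1651225 = 1285² ✓

(893, 924, 1285)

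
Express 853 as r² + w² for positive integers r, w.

We need to find integers r, w > 0 such that r² + w² = 853.
Trying r = 18: w² = 853 - 18² = 853 - 324 = 529
w = 23
Check: 18² + 23² = 324 + 529 = 853 ✓

853 = 18² + 23²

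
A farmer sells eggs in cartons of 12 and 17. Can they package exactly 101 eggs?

We need non-negative a, b with 12a + 17b = 101.
gcd(12, 17) = 1 divides 101.
Try a = 7: 17b = 101 - 84 = 17, so b = 1.
One way: 7 cartons of 12 and 1 cartons of 17.

Yes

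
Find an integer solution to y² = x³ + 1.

Try small integer x values and check whether x³ + 1 is a perfect square.
x = 0: x³ + 1 = 0³ + 1 = 0 + 1 = 1
Is 1 a perfect square? 1² = 1 ✓
So (x, y) = (0, 1) is a solution.

x = 0, y = 1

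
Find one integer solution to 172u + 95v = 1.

Step 1: Check solvability.
gcd(172, 95) = 1
Since 1 divides 1, solutions exist.

Step 2: Apply extended Euclidean algorithm to find gcd.
We find integers such that 172*x0 + 95*y0 = 1

Step 3: Scale the particular solution.
Multiply by 1/1 = 1:
u = -37, v = 67

Step 4: Verify.
172*(-37) + 95*(67) = 1 = 1 ✓

u = -37, v = 67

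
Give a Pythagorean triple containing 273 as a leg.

We need the other leg and hypotenuse such that 273² + x² = c².
Take x = 136, c = 305: 273² + 136² = 74529 + 18496 = 93025 = 305² ✓
Triple: (273, 136, 305)

(273, 136, 305)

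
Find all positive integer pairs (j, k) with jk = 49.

The positive divisors of 49 are: 1, 7, 49.
Each divisor d gives the pair (d, 49/d):
(1, 49), (7, 7), (49, 1)

(1, 49), (7, 7), (49, 1)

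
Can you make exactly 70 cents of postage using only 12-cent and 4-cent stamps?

We need non-negative x, y with 12x + 4y = 70.
gcd(12, 4) = 4, and 4 does not divide 70.
No integer solutions exist, so certainly no non-negative ones.

No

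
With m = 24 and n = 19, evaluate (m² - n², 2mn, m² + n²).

a = m² - n² = 576 - 361 = 215
b = 2mn = 2·24·19 = 912
c = m² + n² = 576 + 361 = 937
Verify: 215² + 912² = 46225 + 831744 = 877969 = 937² ✓

(215, 912, 937)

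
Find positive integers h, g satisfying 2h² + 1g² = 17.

Try small values of h and check whether (17 - 2h²)/1 is a perfect square.
h = 2: 2·2² = 8, so 1g² = 17 - 8 = 9, giving g² = 9, g = 3.
Check: 2·2² + 1·3² = 8 + 9 = 17 ✓

h = 2, g = 3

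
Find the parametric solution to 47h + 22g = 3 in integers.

Step 1: Compute gcd(47, 22) = 1.
Since 1 divides 3, solutions exist.

Step 2: Find a particular solution using extended Euclidean algorithm.
We get h₀ = -21, g₀ = 45.
Check: 47*-21 + 22*45 = 3 = 3 ✓

Step 3: Write the general solution.
h = -21 + (22/1)t = -21 + 22t
g = 45 - (47/1)t = 45 - 47t
for any integer t.

h = -21 + 22t, g = 45 - 47t for integer t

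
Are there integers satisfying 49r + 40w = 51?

Step 1: Compute gcd(49, 40).
gcd(49, 40) = 1

Step 2: Check divisibility.
Does 1 divide 51? 51 = 1 x 51, so yes.

By the theorem on linear Diophantine equations, 49r + 40w = 51 has integer solutions if and only if gcd(49, 40) divides 51. Since 1 | 51, solutions exist.

Yes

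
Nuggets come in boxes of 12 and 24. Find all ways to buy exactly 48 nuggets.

We need non-negative integers (x, y) with 12x + 24y = 48.
For each x in 0..4, check if 48 - 12x is a non-negative multiple of 24.
x = 0: 24y = 48, y = 2 ✓
x = 2: 24y = 24, y = 1 ✓
x = 4: 24y = 0, y = 0 ✓

(0 boxes of 12, 2 boxes of 24), (2 boxes of 12, 1 boxes of 24), (4 boxes of 12, 0 boxes of 24)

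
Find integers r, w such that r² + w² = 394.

We need to find integers r, w > 0 such that r² + w² = 394.
Trying r = 13: w² = 394 - 13² = 394 - 169 = 225
w = 15
Check: 13² + 15² = 169 + 225 = 394 ✓

394 = 13² + 15²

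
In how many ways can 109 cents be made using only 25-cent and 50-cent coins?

We need non-negative integers (x, y) with 25x + 50y = 109.
For each x from 0 to 4, check if (109 - 25x) is a non-negative multiple of 50.
Solutions (x, y): none
Count: 0

0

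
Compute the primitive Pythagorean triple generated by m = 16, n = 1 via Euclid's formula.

a = m² - n² = 256 - 1 = 255
b = 2mn = 2·16·1 = 32
c = m² + n² = 256 + 1 = 257
Verify: 255² + 32² = 65025 + 1024 = 66049 = 257² ✓

(255, 32, 257)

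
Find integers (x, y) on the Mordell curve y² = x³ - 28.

Try small integer x values and check whether x³ - 28 is a perfect square.
x = 8: x³ - 28 = 8³ - 28 = 512 - 28 = 484
Is 484 a perfect square? 22² = 484 ✓
So (x, y) = (8, -22) is a solution.

x = 8, y = -22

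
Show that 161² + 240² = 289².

Compute a² + b² = 161² + 240² = 25921 + 57600 = 83521
Compute c² = 289² = 83521
Since 83521 = 83521, confirmed.

Yes, it is a Pythagorean triple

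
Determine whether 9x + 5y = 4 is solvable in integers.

Step 1: Compute gcd(9, 5).
gcd(9, 5) = 1

Step 2: Check divisibility.
Does 1 divide 4? 4 = 1 x 4, so yes.

By the theorem on linear Diophantine equations, 9x + 5y = 4 has integer solutions if and only if gcd(9, 5) divides 4. Since 1 | 4, solutions exist.

Yes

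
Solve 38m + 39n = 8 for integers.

Step 1: Check solvability.
gcd(38, 39) = 1
Since 1 divides 8, solutions exist.

Step 2: Apply extended Euclidean algorithm to find gcd.
We find integers such that 38*x0 + 39*y0 = 1

Step 3: Scale the particular solution.
Multiply by 8/1 = 8:
m = -8, n = 8

Step 4: Verify.
38*(-8) + 39*(8) = 8 = 8 ✓

m = -8, n = 8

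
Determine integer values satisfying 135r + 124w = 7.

Step 1: Check solvability.
gcd(135, 124) = 1
Since 1 divides 7, solutions exist.

Step 2: Apply extended Euclidean algorithm to find gcd.
We find integers such that 135*x0 + 124*y0 = 1

Step 3: Scale the particular solution.
Multiply by 7/1 = 7:
r = -315, w = 343

Step 4: Verify.
135*(-315) + 124*(343) = 7 = 7 ✓

r = -315, w = 343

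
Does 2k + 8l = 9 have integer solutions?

Step 1: Compute gcd(2, 8).
gcd(2, 8) = 2

Step 2: Check divisibility.
Does 2 divide 9? 9 = 2 x 4 + 1, so no.

By the theorem on linear Diophantine equations, 2k + 8l = 9 has integer solutions if and only if gcd(2, 8) divides 9. Since 2 does not divide 9, no solutions exist.

No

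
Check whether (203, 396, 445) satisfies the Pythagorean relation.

Compute a² + b²:
203² + 396² = 41209 + 156816 = 198025
Compute c²:
445² = 198025
Since 198025 = 198025, it is a Pythagorean triple.

Yes, it is a Pythagorean triple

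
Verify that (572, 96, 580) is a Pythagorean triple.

Compute a² + b² = 572² + 96² = 327184 + 9216 = 336400
Compute c² = 580² = 336400
Since 336400 = 336400, confirmed.

Yes, it is a Pythagorean triple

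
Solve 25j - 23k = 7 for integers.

Step 1: Check solvability.
gcd(25, 23) = 1
Since 1 divides 7, solutions exist.

Step 2: Apply extended Euclidean algorithm to find gcd.
We find integers such that 25*x0 + 23*y0 = 1

Step 3: Scale the particular solution.
Multiply by 7/1 = 7:
j = -77, k = -84

Step 4: Verify.
25*(-77) - 23*(-84) = 7 = 7 ✓

j = -77, k = -84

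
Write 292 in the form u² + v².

We need to find integers u, v > 0 such that u² + v² = 292.
Trying u = 6: v² = 292 - 6² = 292 - 36 = 256
v = 16
Check: 6² + 16² = 36 + 256 = 292 ✓

292 = 6² + 16²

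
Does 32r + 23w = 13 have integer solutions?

Step 1: Compute gcd(32, 23).
gcd(32, 23) = 1

Step 2: Check divisibility.
Does 1 divide 13? 13 = 1 x 13, so yes.

By the theorem on linear Diophantine equations, 32r + 23w = 13 has integer solutions if and only if gcd(32, 23) divides 13. Since 1 | 13, solutions exist.

Yes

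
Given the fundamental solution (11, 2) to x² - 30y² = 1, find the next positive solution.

Solutions to x² - Dy² = 1 are generated by powers of (x₀ + y₀√D).
The next solution satisfies x₁ + y₁√30 = (x₀ + y₀√30)², giving:
x₁ = x₀² + 30y₀² = 11² + 30·2² = 121 + 120 = 241
y₁ = 2x₀y₀ = 2·11·2 = 44

Verify: 241² - 30·44² = 58081 - 58080 = 1 ✓

x = 241, y = 44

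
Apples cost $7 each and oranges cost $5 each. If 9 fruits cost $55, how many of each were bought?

Let a = apples, o = oranges.
a + o = 9
7a + 5o = 55
Substitute o = 9 - a:
7a + 5(9 - a) = 55
(7 - 5)a = 55 - 45
2a = 10
a = 5, o = 9 - 5 = 4

Apples: 5, Oranges: 4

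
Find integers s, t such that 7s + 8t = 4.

Step 1: Check solvability.
gcd(7, 8) = 1
Since 1 divides 4, solutions exist.

Step 2: Apply extended Euclidean algorithm to find gcd.
We find integers such that 7*x0 + 8*y0 = 1

Step 3: Scale the particular solution.
Multiply by 4/1 = 4:
s = -4, t = 4

Step 4: Verify.
7*(-4) + 8*(4) = 4 = 4 ✓

s = -4, t = 4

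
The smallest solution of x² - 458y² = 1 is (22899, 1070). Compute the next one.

Solutions to x² - Dy² = 1 are generated by powers of (x₀ + y₀√D).
The next solution satisfies x₁ + y₁√458 = (x₀ + y₀√458)², giving:
x₁ = x₀² + 458y₀² = 22899² + 458·1070² = 524364201 + 524364200 = 1048728401
y₁ = 2x₀y₀ = 2·22899·1070 = 49003860

Verify: 1048728401² - 458·49003860² = 1099831259064016801 - 1099831259064016800 = 1 ✓

x = 1048728401, y = 49003860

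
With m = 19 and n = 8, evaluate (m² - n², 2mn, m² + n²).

a = m² - n² = 361 - 64 = 297
b = 2mn = 2·19·8 = 304
c = m² + n² = 361 + 64 = 425
Verify: 297² + 304² = 88209 + 92416 = 180625 = 425² ✓

(297, 304, 425)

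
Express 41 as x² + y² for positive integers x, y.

We need to find integers x, y > 0 such that x² + y² = 41.
Trying x = 4: y² = 41 - 4² = 41 - 16 = 25
y = 5
Check: 4² + 5² = 16 + 25 = 41 ✓

41 = 4² + 5²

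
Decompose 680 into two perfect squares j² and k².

We need to find integers j, k > 0 such that j² + k² = 680.
Trying j = 2: k² = 680 - 2² = 680 - 4 = 676
k = 26
Check: 2² + 26² = 4 + 676 = 680 ✓

680 = 2² + 26²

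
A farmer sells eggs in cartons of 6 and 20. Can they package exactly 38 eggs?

We need non-negative a, b with 6a + 20b = 38.
gcd(6, 20) = 2 divides 38.
Try a = 3: 20b = 38 - 18 = 20, so b = 1.
One way: 3 cartons of 6 and 1 cartons of 20.

Yes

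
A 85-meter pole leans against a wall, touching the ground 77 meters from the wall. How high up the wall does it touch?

The ladder, wall, and ground form a right triangle with hypotenuse 85 and one leg 77.
By the Pythagorean theorem: h² = 85² - 77² = 7225 - 5929 = 1296
h = √1296 = 36 meters

36 meters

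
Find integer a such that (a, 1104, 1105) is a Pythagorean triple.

a² = c² - b² = 1105² - 1104² = 1221025 - 1218816 = 2209
a = sqrt(2209) = 47

47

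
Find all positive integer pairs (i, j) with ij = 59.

The positive divisors of 59 are: 1, 59.
Each divisor d gives the pair (d, 59/d):
(1, 59), (59, 1)

(1, 59), (59, 1)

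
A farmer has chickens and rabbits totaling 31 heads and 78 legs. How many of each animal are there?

Let c = chickens, r = rabbits.
Heads: c + r = 31
Legs: 2c + 4r = 78
From the first equation, c = 31 - r. Substitute:
2(31 - r) + 4r = 78
62 + 2r = 78
r = (78 - 62)/2 = 8
c = 31 - 8 = 23

Chickens: 23, Rabbits: 8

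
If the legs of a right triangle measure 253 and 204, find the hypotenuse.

c² = a² + b² = 253² + 204² = 64009 + 41616 = 105625
c = 325

325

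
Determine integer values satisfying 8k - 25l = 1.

Step 1: Check solvability.
gcd(8, 25) = 1
Since 1 divides 1, solutions exist.

Step 2: Apply extended Euclidean algorithm to find gcd.
We find integers such that 8*x0 + 25*y0 = 1

Step 3: Scale the particular solution.
Multiply by 1/1 = 1:
k = -3, l = -1

Step 4: Verify.
8*(-3) - 25*(-1) = 1 = 1 ✓

k = -3, l = -1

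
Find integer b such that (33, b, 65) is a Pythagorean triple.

b² = c² - a² = 65² - 33² = 4225 - 1089 = 3136
b = sqrt(3136) = 56

56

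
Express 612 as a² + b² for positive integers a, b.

We need to find integers a, b > 0 such that a² + b² = 612.
Trying a = 6: b² = 612 - 6² = 612 - 36 = 576
b = 24
Check: 6² + 24² = 36 + 576 = 612 ✓

612 = 6² + 24²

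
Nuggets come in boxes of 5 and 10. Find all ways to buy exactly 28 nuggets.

We need non-negative integers (x, y) with 5x + 10y = 28.
For each x in 0..5, check if 28 - 5x is a non-negative multiple of 10.
No x yields an integer y ≥ 0.

No solution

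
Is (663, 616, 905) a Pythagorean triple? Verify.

Compute a² + b² = 663² + 616² = 439569 + 379456 = 819025
Compute c² = 905² = 819025
Since 819025 = 819025, confirmed.

Yes, it is a Pythagorean triple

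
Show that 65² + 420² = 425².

Compute a² + b²:
65² + 420² = 4225 + 176400 = 180625
Compute c²:
425² = 180625
Since 180625 = 180625, it is a Pythagorean triple.

Yes, it is a Pythagorean triple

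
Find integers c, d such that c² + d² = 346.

We need to find integers c, d > 0 such that c² + d² = 346.
Trying c = 11: d² = 346 - 11² = 346 - 121 = 225
d = 15
Check: 11² + 15² = 121 + 225 = 346 ✓

346 = 11² + 15²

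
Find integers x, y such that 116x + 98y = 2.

Step 1: Check solvability.
gcd(116, 98) = 2
Since 2 divides 2, solutions exist.

Step 2: Apply extended Euclidean algorithm to find gcd.
We find integers such that 116*x0 + 98*y0 = 2

Step 3: Scale the particular solution.
Multiply by 2/2 = 1:
x = 11, y = -13

Step 4: Verify.
116*(11) + 98*(-13) = 2 = 2 ✓

x = 11, y = -13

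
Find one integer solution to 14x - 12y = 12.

Step 1: Check solvability.
gcd(14, 12) = 2
Since 2 divides 12, solutions exist.

Step 2: Apply extended Euclidean algorithm to find gcd.
We find integers such that 14*x0 + 12*y0 = 2

Step 3: Scale the particular solution.
Multiply by 12/2 = 6:
x = 6, y = 6

Step 4: Verify.
14*(6) - 12*(6) = 12 = 12 ✓

x = 6, y = 6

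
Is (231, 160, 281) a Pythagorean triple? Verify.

Compute a² + b² = 231² + 160² = 53361 + 25600 = 78961
Compute c² = 281² = 78961
Since 78961 = 78961, confirmed.

Yes, it is a Pythagorean triple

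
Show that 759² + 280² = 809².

Compute a² + b² = 759² + 280² = 576081 + 78400 = 654481
Compute c² = 809² = 654481
Since 654481 = 654481, confirmed.

Yes, it is a Pythagorean triple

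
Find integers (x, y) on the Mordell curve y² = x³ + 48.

Try small integer x values and check whether x³ + 48 is a perfect square.
x = 1: x³ + 48 = 1³ + 48 = 1 + 48 = 49
Is 49 a perfect square? 7² = 49 ✓
So (x, y) = (1, -7) is a solution.

x = 1, y = -7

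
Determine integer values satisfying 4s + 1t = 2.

Step 1: Check solvability.
gcd(4, 1) = 1
Since 1 divides 2, solutions exist.

Step 2: Apply extended Euclidean algorithm to find gcd.
We find integers such that 4*x0 + 1*y0 = 1

Step 3: Scale the particular solution.
Multiply by 2/1 = 2:
s = 0, t = 2

Step 4: Verify.
4*(0) + 1*(2) = 2 = 2 ✓

s = 0, t = 2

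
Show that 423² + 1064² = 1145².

Compute a² + b² = 423² + 1064² = 178929 + 1132096 = 1311025
Compute c² = 1145² = 1311025
Since 1311025 = 1311025, confirmed.

Yes, it is a Pythagorean triple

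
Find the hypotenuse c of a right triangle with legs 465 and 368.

c² = a² + b² = 465² + 368² = 216225 + 135424 = 351649
c = sqrt(351649) = 593

593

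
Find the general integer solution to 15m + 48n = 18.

Step 1: Compute gcd(15, 48) = 3.
Since 3 divides 18, solutions exist.

Step 2: Find a particular solution using extended Euclidean algorithm.
We get m₀ = -18, n₀ = 6.
Check: 15*-18 + 48*6 = 18 = 18 ✓

Step 3: Write the general solution.
m = -18 + (48/3)t = -18 + 16t
n = 6 - (15/3)t = 6 - 5t
for any integer t.

m = -18 + 16t, n = 6 - 5t for integer t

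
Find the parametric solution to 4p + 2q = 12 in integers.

Step 1: Compute gcd(4, 2) = 2.
Since 2 divides 12, solutions exist.

Step 2: Find a particular solution using extended Euclidean algorithm.
We get p₀ = 0, q₀ = 6.
Check: 4*0 + 2*6 = 12 = 12 ✓

Step 3: Write the general solution.
p = 0 + (2/2)t = 0 + 1t
q = 6 - (4/2)t = 6 - 2t
for any integer t.

p = 0 + 1t, q = 6 - 2t for integer t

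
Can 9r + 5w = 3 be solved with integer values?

Step 1: Compute gcd(9, 5).
gcd(9, 5) = 1

Step 2: Check divisibility.
Does 1 divide 3? 3 = 1 x 3, so yes.

By the theorem on linear Diophantine equations, 9r + 5w = 3 has integer solutions if and only if gcd(9, 5) divides 3. Since 1 | 3, solutions exist.

Yes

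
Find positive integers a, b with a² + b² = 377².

We need a² + b² = 377² = 142129.
Trying: 135² + 352² = 18225 + 123904 = 142129 ✓

(135, 352, 377)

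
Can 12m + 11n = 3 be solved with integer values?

Step 1: Compute gcd(12, 11).
gcd(12, 11) = 1

Step 2: Check divisibility.
Does 1 divide 3? 3 = 1 x 3, so yes.

By the theorem on linear Diophantine equations, 12m + 11n = 3 has integer solutions if and only if gcd(12, 11) divides 3. Since 1 | 3, solutions exist.

Yes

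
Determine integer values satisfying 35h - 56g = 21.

Step 1: Check solvability.
gcd(35, 56) = 7
Since 7 divides 21, solutions exist.

Step 2: Apply extended Euclidean algorithm to find gcd.
We find integers such that 35*x0 + 56*y0 = 7

Step 3: Scale the particular solution.
Multiply by 21/7 = 3:
h = -9, g = -6

Step 4: Verify.
35*(-9) - 56*(-6) = 21 = 21 ✓

h = -9, g = -6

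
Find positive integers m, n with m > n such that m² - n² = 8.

Factor: m² - n² = (m+n)(m-n) = 8.
We need two factors of 8 with the same parity.
Use m+n = 4 and m-n = 2 (product 4·2 = 8).
Adding: 2m = 6, so m = 3.
Subtracting: 2n = 2, so n = 1.
Check: 3² - 1² = 9 - 1 = 8 ✓

m = 3, n = 1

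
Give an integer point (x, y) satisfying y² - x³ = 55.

Try small integer x values and check whether x³ + 55 is a perfect square.
x = 9: x³ + 55 = 9³ + 55 = 729 + 55 = 784
Is 784 a perfect square? 28² = 784 ✓
So (x, y) = (9, 28) is a solution.

x = 9, y = 28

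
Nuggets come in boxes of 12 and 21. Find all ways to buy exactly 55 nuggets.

We need non-negative integers (x, y) with 12x + 21y = 55.
For each x in 0..4, check if 55 - 12x is a non-negative multiple of 21.
No x yields an integer y ≥ 0.

No solution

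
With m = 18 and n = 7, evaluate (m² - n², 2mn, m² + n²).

a = m² - n² = 324 - 49 = 275
b = 2mn = 2·18·7 = 252
c = m² + n² = 324 + 49 = 373
Verify: 275² + 252² = 75625 + 63504 = 139129 = 373² ✓

(275, 252, 373)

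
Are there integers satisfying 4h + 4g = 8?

Step 1: Compute gcd(4, 4).
gcd(4, 4) = 4

Step 2: Check divisibility.
Does 4 divide 8? 8 = 4 x 2, so yes.

By the theorem on linear Diophantine equations, 4h + 4g = 8 has integer solutions if and only if gcd(4, 4) divides 8. Since 4 | 8, solutions exist.

Yes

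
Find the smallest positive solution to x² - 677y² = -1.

We need x² = 677y² - 1. Try successive y:
y = 1: x² = 677·1² - 1 = 676 = 26² ✓
Check: 26² - 677·1² = 676 - 677 = -1 ✓

x = 26, y = 1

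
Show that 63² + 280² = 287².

Compute a² + b² = 63² + 280² = 3969 + 78400 = 82369
Compute c² = 287² = 82369
Since 82369 = 82369, confirmed.

Yes, it is a Pythagorean triple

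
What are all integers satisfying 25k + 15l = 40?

Step 1: Compute gcd(25, 15) = 5.
Since 5 divides 40, solutions exist.

Step 2: Find a particular solution using extended Euclidean algorithm.
We get k₀ = -8, l₀ = 16.
Check: 25*-8 + 15*16 = 40 = 40 ✓

Step 3: Write the general solution.
k = -8 + (15/5)t = -8 + 3t
l = 16 - (25/5)t = 16 - 5t
for any integer t.

k = -8 + 3t, l = 16 - 5t for integer t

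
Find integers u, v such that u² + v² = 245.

We need to find integers u, v > 0 such that u² + v² = 245.
Trying u = 7: v² = 245 - 7² = 245 - 49 = 196
v = 14
Check: 7² + 14² = 49 + 196 = 245 ✓

245 = 7² + 14²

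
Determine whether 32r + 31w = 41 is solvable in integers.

Step 1: Compute gcd(32, 31).
gcd(32, 31) = 1

Step 2: Check divisibility.
Does 1 divide 41? 41 = 1 x 41, so yes.

By the theorem on linear Diophantine equations, 32r + 31w = 41 has integer solutions if and only if gcd(32, 31) divides 41. Since 1 | 41, solutions exist.

Yes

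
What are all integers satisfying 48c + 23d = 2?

Step 1: Compute gcd(48, 23) = 1.
Since 1 divides 2, solutions exist.

Step 2: Find a particular solution using extended Euclidean algorithm.
We get c₀ = -22, d₀ = 46.
Check: 48*-22 + 23*46 = 2 = 2 ✓

Step 3: Write the general solution.
c = -22 + (23/1)t = -22 + 23t
d = 46 - (48/1)t = 46 - 48t
for any integer t.

c = -22 + 23t, d = 46 - 48t for integer t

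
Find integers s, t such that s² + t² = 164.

We need to find integers s, t > 0 such that s² + t² = 164.
Trying s = 8: t² = 164 - 8² = 164 - 64 = 100
t = 10
Check: 8² + 10² = 64 + 100 = 164 ✓

164 = 8² + 10²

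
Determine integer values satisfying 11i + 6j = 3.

Step 1: Check solvability.
gcd(11, 6) = 1
Since 1 divides 3, solutions exist.

Step 2: Apply extended Euclidean algorithm to find gcd.
We find integers such that 11*x0 + 6*y0 = 1

Step 3: Scale the particular solution.
Multiply by 3/1 = 3:
i = -3, j = 6

Step 4: Verify.
11*(-3) + 6*(6) = 3 = 3 ✓

i = -3, j = 6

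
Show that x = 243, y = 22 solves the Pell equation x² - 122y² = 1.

Compute x² = 243² = 59049
Compute 122y² = 122·22² = 122·484 = 59048
x² - 122y² = 59049 - 59048 = 1
Since this equals 1, (243, 22) is a solution.

Yes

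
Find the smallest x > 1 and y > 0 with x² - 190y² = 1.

We seek the smallest positive integers (x, y) with x² - 190y² = 1, i.e., x² = 190y² + 1.
Try successive y values:
y = 1: x² = 190·1² + 1 = 191, not a perfect square
y = 2: x² = 190·2² + 1 = 761, not a perfect square
y = 3: x² = 190·3² + 1 = 1711, not a perfect square
... continuing the search (or via continued fractions) ...
y = 3774: x² = 190·3774² + 1 = 2706184441, x = 52021 ✓

Verify: 52021² - 190·3774² = 2706184441 - 2706184440 = 1 ✓

x = 52021, y = 3774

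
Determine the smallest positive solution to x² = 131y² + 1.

We seek the smallest positive integers (x, y) with x² - 131y² = 1, i.e., x² = 131y² + 1.
Try successive y values:
y = 1: x² = 131·1² + 1 = 132, not a perfect square
y = 2: x² = 131·2² + 1 = 525, not a perfect square
y = 3: x² = 131·3² + 1 = 1180, not a perfect square
... continuing the search (or via continued fractions) ...
y = 927: x² = 131·927² + 1 = 112572100, x = 10610 ✓

Verify: 10610² - 131·927² = 112572100 - 112572099 = 1 ✓

x = 10610, y = 927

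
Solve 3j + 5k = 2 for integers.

Step 1: Check solvability.
gcd(3, 5) = 1
Since 1 divides 2, solutions exist.

Step 2: Apply extended Euclidean algorithm to find gcd.
We find integers such that 3*x0 + 5*y0 = 1

Step 3: Scale the particular solution.
Multiply by 2/1 = 2:
j = 4, k = -2

Step 4: Verify.
3*(4) + 5*(-2) = 2 = 2 ✓

j = 4, k = -2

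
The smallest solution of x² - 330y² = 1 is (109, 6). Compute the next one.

Solutions to x² - Dy² = 1 are generated by powers of (x₀ + y₀√D).
The next solution satisfies x₁ + y₁√330 = (x₀ + y₀√330)², giving:
x₁ = x₀² + 330y₀² = 109² + 330·6² = 11881 + 11880 = 23761
y₁ = 2x₀y₀ = 2·109·6 = 1308

Verify: 23761² - 330·1308² = 564585121 - 564585120 = 1 ✓

x = 23761, y = 1308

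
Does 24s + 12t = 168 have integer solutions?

Step 1: Compute gcd(24, 12).
gcd(24, 12) = 12

Step 2: Check divisibility.
Does 12 divide 168? 168 = 12 x 14, so yes.

By the theorem on linear Diophantine equations, 24s + 12t = 168 has integer solutions if and only if gcd(24, 12) divides 168. Since 12 | 168, solutions exist.

Yes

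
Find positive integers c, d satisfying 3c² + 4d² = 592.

Try small values of c and check whether (592 - 3c²)/4 is a perfect square.
c = 8: 3·8² = 192, so 4d² = 592 - 192 = 400, giving d² = 100, d = 10.
Check: 3·8² + 4·10² = 192 + 400 = 592 ✓

c = 8, d = 10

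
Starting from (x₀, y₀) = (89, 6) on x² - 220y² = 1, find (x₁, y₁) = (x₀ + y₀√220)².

Solutions to x² - Dy² = 1 are generated by powers of (x₀ + y₀√D).
The next solution satisfies x₁ + y₁√220 = (x₀ + y₀√220)², giving:
x₁ = x₀² + 220y₀² = 89² + 220·6² = 7921 + 7920 = 15841
y₁ = 2x₀y₀ = 2·89·6 = 1068

Verify: 15841² - 220·1068² = 250937281 - 250937280 = 1 ✓

x = 15841, y = 1068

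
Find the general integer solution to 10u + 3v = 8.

Step 1: Compute gcd(10, 3) = 1.
Since 1 divides 8, solutions exist.

Step 2: Find a particular solution using extended Euclidean algorithm.
We get u₀ = 8, v₀ = -24.
Check: 10*8 + 3*-24 = 8 = 8 ✓

Step 3: Write the general solution.
u = 8 + (3/1)t = 8 + 3t
v = -24 - (10/1)t = -24 - 10t
for any integer t.

u = 8 + 3t, v = -24 - 10t for integer t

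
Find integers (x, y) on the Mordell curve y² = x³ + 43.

Try small integer x values and check whether x³ + 43 is a perfect square.
x = -3: x³ + 43 = -3³ + 43 = -27 + 43 = 16
Is 16 a perfect square? 4² = 16 ✓
So (x, y) = (-3, -4) is a solution.

x = -3, y = -4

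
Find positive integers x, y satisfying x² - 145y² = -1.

We need x² = 145y² - 1. Try successive y:
y = 1: x² = 145·1² - 1 = 144 = 12² ✓
Check: 12² - 145·1² = 144 - 145 = -1 ✓

x = 12, y = 1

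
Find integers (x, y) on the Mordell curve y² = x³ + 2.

Try small integer x values and check whether x³ + 2 is a perfect square.
x = -1: x³ + 2 = -1³ + 2 = -1 + 2 = 1
Is 1 a perfect square? 1² = 1 ✓
So (x, y) = (-1, 1) is a solution.

x = -1, y = 1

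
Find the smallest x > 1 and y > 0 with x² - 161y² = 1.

We seek the smallest positive integers (x, y) with x² - 161y² = 1, i.e., x² = 161y² + 1.
Try successive y values:
y = 1: x² = 161·1² + 1 = 162, not a perfect square
y = 2: x² = 161·2² + 1 = 645, not a perfect square
y = 3: x² = 161·3² + 1 = 1450, not a perfect square
... continuing the search (or via continued fractions) ...
y = 928: x² = 161·928² + 1 = 138650625, x = 11775 ✓

Verify: 11775² - 161·928² = 138650625 - 138650624 = 1 ✓

x = 11775, y = 928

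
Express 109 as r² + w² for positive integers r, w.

We need to find integers r, w > 0 such that r² + w² = 109.
Trying r = 3: w² = 109 - 3² = 109 - 9 = 100
w = 10
Check: 3² + 10² = 9 + 100 = 109 ✓

109 = 3² + 10²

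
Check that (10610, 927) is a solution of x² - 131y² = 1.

Compute x² = 10610² = 112572100
Compute 131y² = 131·927² = 131·859329 = 112572099
x² - 131y² = 112572100 - 112572099 = 1
Since this equals 1, (10610, 927) is a solution.

Yes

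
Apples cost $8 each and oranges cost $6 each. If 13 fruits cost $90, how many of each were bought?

Let a = apples, o = oranges.
a + o = 13
8a + 6o = 90
Substitute o = 13 - a:
8a + 6(13 - a) = 90
(8 - 6)a = 90 - 78
2a = 12
a = 6, o = 13 - 6 = 7

Apples: 6, Oranges: 7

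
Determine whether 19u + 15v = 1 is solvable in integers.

Step 1: Compute gcd(19, 15).
gcd(19, 15) = 1

Step 2: Check divisibility.
Does 1 divide 1? 1 = 1 x 1, so yes.

By the theorem on linear Diophantine equations, 19u + 15v = 1 has integer solutions if and only if gcd(19, 15) divides 1. Since 1 | 1, solutions exist.

Yes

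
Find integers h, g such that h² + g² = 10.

We need to find integers h, g > 0 such that h² + g² = 10.
Trying h = 1: g² = 10 - 1² = 10 - 1 = 9
g = 3
Check: 1² + 3² = 1 + 9 = 10 ✓

10 = 1² + 3²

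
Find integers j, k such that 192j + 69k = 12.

Step 1: Check solvability.
gcd(192, 69) = 3
Since 3 divides 12, solutions exist.

Step 2: Apply extended Euclidean algorithm to find gcd.
We find integers such that 192*x0 + 69*y0 = 3

Step 3: Scale the particular solution.
Multiply by 12/3 = 4:
j = 36, k = -100

Step 4: Verify.
192*(36) + 69*(-100) = 12 = 12 ✓

j = 36, k = -100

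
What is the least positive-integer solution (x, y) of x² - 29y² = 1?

We seek the smallest positive integers (x, y) with x² - 29y² = 1, i.e., x² = 29y² + 1.
Try successive y values:
y = 1: x² = 29·1² + 1 = 30, not a perfect square
y = 2: x² = 29·2² + 1 = 117, not a perfect square
y = 3: x² = 29·3² + 1 = 262, not a perfect square
... continuing the search (or via continued fractions) ...
y = 1820: x² = 29·1820² + 1 = 96059601, x = 9801 ✓

Verify: 9801² - 29·1820² = 96059601 - 96059600 = 1 ✓

x = 9801, y = 1820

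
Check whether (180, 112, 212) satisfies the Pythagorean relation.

Compute a² + b²:
180² + 112² = 32400 + 12544 = 44944
Compute c²:
212² = 44944
Since 44944 = 44944, it is a Pythagorean triple.

Yes, it is a Pythagorean triple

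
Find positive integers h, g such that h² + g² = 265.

Search for h with 265 - h² a perfect square.
h = 3: 265 - 3² = 265 - 9 = 256 = 16² ✓
So h = 3, g = 16.

h = 3, g = 16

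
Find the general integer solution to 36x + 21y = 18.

Step 1: Compute gcd(36, 21) = 3.
Since 3 divides 18, solutions exist.

Step 2: Find a particular solution using extended Euclidean algorithm.
We get x₀ = 18, y₀ = -30.
Check: 36*18 + 21*-30 = 18 = 18 ✓

Step 3: Write the general solution.
x = 18 + (21/3)t = 18 + 7t
y = -30 - (36/3)t = -30 - 12t
for any integer t.

x = 18 + 7t, y = -30 - 12t for integer t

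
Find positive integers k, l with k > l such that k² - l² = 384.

Factor: k² - l² = (k+l)(k-l) = 384.
We need two factors of 384 with the same parity.
Use k+l = 192 and k-l = 2 (product 192·2 = 384).
Adding: 2k = 194, so k = 97.
Subtracting: 2l = 190, so l = 95.
Check: 97² - 95² = 9409 - 9025 = 384 ✓

k = 97, l = 95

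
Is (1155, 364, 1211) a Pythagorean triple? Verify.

Compute a² + b² = 1155² + 364² = 1334025 + 132496 = 1466521
Compute c² = 1211² = 1466521
Since 1466521 = 1466521, confirmed.

Yes, it is a Pythagorean triple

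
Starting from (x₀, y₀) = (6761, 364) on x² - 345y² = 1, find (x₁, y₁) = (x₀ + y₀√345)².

Solutions to x² - Dy² = 1 are generated by powers of (x₀ + y₀√D).
The next solution satisfies x₁ + y₁√345 = (x₀ + y₀√345)², giving:
x₁ = x₀² + 345y₀² = 6761² + 345·364² = 45711121 + 45711120 = 91422241
y₁ = 2x₀y₀ = 2·6761·364 = 4922008

Verify: 91422241² - 345·4922008² = 8358026149462081 - 8358026149462080 = 1 ✓

x = 91422241, y = 4922008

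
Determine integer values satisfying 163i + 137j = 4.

Step 1: Check solvability.
gcd(163, 137) = 1
Since 1 divides 4, solutions exist.

Step 2: Apply extended Euclidean algorithm to find gcd.
We find integers such that 163*x0 + 137*y0 = 1

Step 3: Scale the particular solution.
Multiply by 4/1 = 4:
i = 232, j = -276

Step 4: Verify.
163*(232) + 137*(-276) = 4 = 4 ✓

i = 232, j = -276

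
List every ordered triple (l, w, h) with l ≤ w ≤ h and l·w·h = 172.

Iterate l from 1 to ⌊172^(1/3)⌋. For each l dividing 172, iterate w ≥ l with w dividing 172/l, and set h = 172/(l·w).
Triples found (4): (1×1×172), (1×2×86), (1×4×43), (2×2×43)

(1×1×172), (1×2×86), (1×4×43), (2×2×43)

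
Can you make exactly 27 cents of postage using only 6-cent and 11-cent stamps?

We need non-negative x, y with 6x + 11y = 27.
gcd(6, 11) = 1 divides 27, so integer solutions exist, but checking x = 0..4 shows none with y ≥ 0.
So 27 cannot be made with non-negative stamp counts.

No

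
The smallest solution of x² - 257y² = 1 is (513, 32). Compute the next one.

Solutions to x² - Dy² = 1 are generated by powers of (x₀ + y₀√D).
The next solution satisfies x₁ + y₁√257 = (x₀ + y₀√257)², giving:
x₁ = x₀² + 257y₀² = 513² + 257·32² = 263169 + 263168 = 526337
y₁ = 2x₀y₀ = 2·513·32 = 32832

Verify: 526337² - 257·32832² = 277030637569 - 277030637568 = 1 ✓

x = 526337, y = 32832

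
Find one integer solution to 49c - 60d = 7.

Step 1: Check solvability.
gcd(49, 60) = 1
Since 1 divides 7, solutions exist.

Step 2: Apply extended Euclidean algorithm to find gcd.
We find integers such that 49*x0 + 60*y0 = 1

Step 3: Scale the particular solution.
Multiply by 7/1 = 7:
c = -77, d = -63

Step 4: Verify.
49*(-77) - 60*(-63) = 7 = 7 ✓

c = -77, d = -63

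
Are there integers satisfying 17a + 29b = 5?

Step 1: Compute gcd(17, 29).
gcd(17, 29) = 1

Step 2: Check divisibility.
Does 1 divide 5? 5 = 1 x 5, so yes.

By the theorem on linear Diophantine equations, 17a + 29b = 5 has integer solutions if and only if gcd(17, 29) divides 5. Since 1 | 5, solutions exist.

Yes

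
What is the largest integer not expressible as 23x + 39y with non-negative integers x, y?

For two coprime denominations a and b, the Frobenius number (largest value not representable as a non-negative combination) is ab - a - b.
Here gcd(23, 39) = 1, so they are coprime.
F(23, 39) = 23·39 - 23 - 39 = 897 - 62 = 835

835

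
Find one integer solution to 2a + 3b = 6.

Step 1: Check solvability.
gcd(2, 3) = 1
Since 1 divides 6, solutions exist.

Step 2: Apply extended Euclidean algorithm to find gcd.
We find integers such that 2*x0 + 3*y0 = 1

Step 3: Scale the particular solution.
Multiply by 6/1 = 6:
a = -6, b = 6

Step 4: Verify.
2*(-6) + 3*(6) = 6 = 6 ✓

a = -6, b = 6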